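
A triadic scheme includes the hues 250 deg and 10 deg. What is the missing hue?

130°

A triad places three hues 120° apart.
The full set through 10° is {10°, 130°, 250°}.
Given {10°, 250°}, the missing hue is 130°.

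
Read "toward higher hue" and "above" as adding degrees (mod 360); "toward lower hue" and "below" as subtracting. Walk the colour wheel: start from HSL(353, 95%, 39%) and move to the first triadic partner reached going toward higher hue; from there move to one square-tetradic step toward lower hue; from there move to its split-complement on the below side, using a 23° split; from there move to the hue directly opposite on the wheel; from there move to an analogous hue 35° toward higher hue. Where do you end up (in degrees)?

triadic ↑ +120°: 353 + 120 = 473 → 473 − 360 = 113°
square ↓ −90°: 113 − 90 = 23°
split-comp 23° ↓ +157°: 23 + 157 = 180°
complement +180°: 180 + 180 = 360 → 360 − 360 = 0°
analog 35° ↑ +35°: 0 + 35 = 35°

35°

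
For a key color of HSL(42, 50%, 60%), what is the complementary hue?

222°

The complement sits 180° across the wheel.
42 + 180 = 222°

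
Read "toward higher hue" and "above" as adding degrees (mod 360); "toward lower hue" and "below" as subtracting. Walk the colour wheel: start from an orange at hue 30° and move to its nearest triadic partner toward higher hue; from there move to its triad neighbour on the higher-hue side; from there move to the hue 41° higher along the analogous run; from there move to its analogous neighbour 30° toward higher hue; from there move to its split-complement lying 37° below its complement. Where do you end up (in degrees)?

124°

triadic ↑ +120°: 30 + 120 = 150°
triadic ↑ +120°: 150 + 120 = 270°
analog 41° ↑ +41°: 270 + 41 = 311°
analog 30° ↑ +30°: 311 + 30 = 341°
split-comp 37° ↓ +143°: 341 + 143 = 484 → 484 − 360 = 124°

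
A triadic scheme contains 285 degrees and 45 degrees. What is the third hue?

A triad spaces three hues 120° apart.
The full set is {45°, 165°, 285°}.

165°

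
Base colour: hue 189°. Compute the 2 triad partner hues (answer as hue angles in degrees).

A triad places three hues 120° apart.
189 + 120 = 309°
189 + 240 = 429 → 429 − 360 = 69°

309° and 69°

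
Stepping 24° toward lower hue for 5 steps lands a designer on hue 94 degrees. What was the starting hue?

214°

5 steps of 24° (toward lower hue) give a net shift of −120°.
Start = end − shift: 94 + 120 = 214°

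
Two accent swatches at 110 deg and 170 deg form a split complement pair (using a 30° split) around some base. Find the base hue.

The accents sit 30° either side of the complement, so the complement is their short-arc midpoint on the wheel.
Short-arc midpoint of 110° and 170°: 140°.
Base is 180° from the complement: 140 − 180 = -40 → -40 + 360 = 320°

320°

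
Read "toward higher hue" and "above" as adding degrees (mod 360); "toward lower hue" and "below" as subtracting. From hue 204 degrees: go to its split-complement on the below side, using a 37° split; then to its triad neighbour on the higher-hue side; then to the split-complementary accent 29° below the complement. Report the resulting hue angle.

258°

+143° (split-comp 37° ↓): 204 + 143 = 347°
+120° (triadic ↑): 347 + 120 = 467 → 467 − 360 = 107°
+151° (split-comp 29° ↓): 107 + 151 = 258°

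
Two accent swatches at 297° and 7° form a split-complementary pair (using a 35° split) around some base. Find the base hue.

The accents sit 35° either side of the complement, so the complement is their short-arc midpoint on the wheel.
Short-arc midpoint of 297° and 7°: 332°.
Base is 180° from the complement: 332 − 180 = 152°

152°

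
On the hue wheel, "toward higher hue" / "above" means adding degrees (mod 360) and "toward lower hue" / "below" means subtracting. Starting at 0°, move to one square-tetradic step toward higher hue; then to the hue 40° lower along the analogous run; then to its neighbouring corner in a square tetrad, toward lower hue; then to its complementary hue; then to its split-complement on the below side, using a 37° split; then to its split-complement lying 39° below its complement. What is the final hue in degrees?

square ↑ +90°: 0 + 90 = 90°
analog 40° ↓ −40°: 90 − 40 = 50°
square ↓ −90°: 50 − 90 = -40 → -40 + 360 = 320°
complement +180°: 320 + 180 = 500 → 500 − 360 = 140°
split-comp 37° ↓ +143°: 140 + 143 = 283°
split-comp 39° ↓ +141°: 283 + 141 = 424 → 424 − 360 = 64°

64°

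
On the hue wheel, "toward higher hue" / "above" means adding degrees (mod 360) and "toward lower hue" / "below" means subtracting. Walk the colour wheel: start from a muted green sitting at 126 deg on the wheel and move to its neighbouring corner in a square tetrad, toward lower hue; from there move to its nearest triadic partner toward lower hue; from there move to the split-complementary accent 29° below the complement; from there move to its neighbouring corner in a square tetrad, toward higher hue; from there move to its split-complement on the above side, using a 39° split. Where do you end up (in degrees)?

16°

126 − 90 = 36°   (square ↓)
36 − 120 = -84 → -84 + 360 = 276°   (triadic ↓)
276 + 151 = 427 → 427 − 360 = 67°   (split-comp 29° ↓)
67 + 90 = 157°   (square ↑)
157 + 219 = 376 → 376 − 360 = 16°   (split-comp 39° ↑)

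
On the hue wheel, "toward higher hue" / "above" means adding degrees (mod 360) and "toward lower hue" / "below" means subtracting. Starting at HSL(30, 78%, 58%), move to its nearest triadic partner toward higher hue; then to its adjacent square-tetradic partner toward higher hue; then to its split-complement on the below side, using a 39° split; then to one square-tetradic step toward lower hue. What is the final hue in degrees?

triadic ↑ +120°: 30 + 120 = 150°
square ↑ +90°: 150 + 90 = 240°
split-comp 39° ↓ +141°: 240 + 141 = 381 → 381 − 360 = 21°
square ↓ −90°: 21 − 90 = -69 → -69 + 360 = 291°

291°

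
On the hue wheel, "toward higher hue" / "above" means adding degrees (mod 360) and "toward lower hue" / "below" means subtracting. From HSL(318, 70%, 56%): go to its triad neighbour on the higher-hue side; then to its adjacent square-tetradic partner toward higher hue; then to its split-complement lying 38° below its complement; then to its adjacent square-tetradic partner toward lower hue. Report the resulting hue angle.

220°

triadic ↑ +120°: 318 + 120 = 438 → 438 − 360 = 78°
square ↑ +90°: 78 + 90 = 168°
split-comp 38° ↓ +142°: 168 + 142 = 310°
square ↓ −90°: 310 − 90 = 220°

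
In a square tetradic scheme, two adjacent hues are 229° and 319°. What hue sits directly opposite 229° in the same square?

A square tetradic scheme places four hues 90° apart; opposite corners are 180° apart.
229 + 180 = 409 → 409 − 360 = 49°

49°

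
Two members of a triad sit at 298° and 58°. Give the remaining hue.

178°

A triad spaces three hues 120° apart.
The full set is {58°, 178°, 298°}.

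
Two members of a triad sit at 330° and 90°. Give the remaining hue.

210°

A triad spaces three hues 120° apart.
The full set is {90°, 210°, 330°}.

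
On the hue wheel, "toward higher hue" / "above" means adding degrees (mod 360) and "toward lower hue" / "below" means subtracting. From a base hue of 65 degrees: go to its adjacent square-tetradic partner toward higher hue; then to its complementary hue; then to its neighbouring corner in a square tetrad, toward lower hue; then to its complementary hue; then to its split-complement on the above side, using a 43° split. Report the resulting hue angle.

288°

+90° (square ↑): 65 + 90 = 155°
+180° (complement): 155 + 180 = 335°
−90° (square ↓): 335 − 90 = 245°
+180° (complement): 245 + 180 = 425 → 425 − 360 = 65°
+223° (split-comp 43° ↑): 65 + 223 = 288°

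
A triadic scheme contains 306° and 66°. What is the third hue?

186°

A triad spaces three hues 120° apart.
The full set is {66°, 186°, 306°}.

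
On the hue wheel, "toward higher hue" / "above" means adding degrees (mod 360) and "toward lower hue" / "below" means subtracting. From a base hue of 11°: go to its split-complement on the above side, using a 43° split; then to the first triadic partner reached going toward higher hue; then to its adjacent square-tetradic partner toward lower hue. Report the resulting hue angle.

264°

split-comp 43° ↑ +223°: 11 + 223 = 234°
triadic ↑ +120°: 234 + 120 = 354°
square ↓ −90°: 354 − 90 = 264°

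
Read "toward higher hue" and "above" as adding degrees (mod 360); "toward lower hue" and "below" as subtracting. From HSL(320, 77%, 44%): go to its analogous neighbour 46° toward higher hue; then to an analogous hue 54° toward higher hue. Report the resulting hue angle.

analog 46° ↑ +46°: 320 + 46 = 366 → 366 − 360 = 6°
analog 54° ↑ +54°: 6 + 54 = 60°

60°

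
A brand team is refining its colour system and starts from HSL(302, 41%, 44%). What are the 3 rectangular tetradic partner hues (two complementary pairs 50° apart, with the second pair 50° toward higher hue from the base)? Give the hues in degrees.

A rectangular tetradic uses two complementary pairs 50° apart: offsets 0°, 50°, 180°, 230°.
302 + 50 = 352°
302 + 180 = 482 → 482 − 360 = 122°
302 + 230 = 532 → 532 − 360 = 172°

352°, 122°, 172°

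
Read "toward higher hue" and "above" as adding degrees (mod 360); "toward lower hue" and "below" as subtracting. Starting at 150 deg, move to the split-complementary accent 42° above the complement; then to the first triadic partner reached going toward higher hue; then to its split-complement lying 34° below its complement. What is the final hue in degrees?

278°

150 + 222 = 372 → 372 − 360 = 12°   (split-comp 42° ↑)
12 + 120 = 132°   (triadic ↑)
132 + 146 = 278°   (split-comp 34° ↓)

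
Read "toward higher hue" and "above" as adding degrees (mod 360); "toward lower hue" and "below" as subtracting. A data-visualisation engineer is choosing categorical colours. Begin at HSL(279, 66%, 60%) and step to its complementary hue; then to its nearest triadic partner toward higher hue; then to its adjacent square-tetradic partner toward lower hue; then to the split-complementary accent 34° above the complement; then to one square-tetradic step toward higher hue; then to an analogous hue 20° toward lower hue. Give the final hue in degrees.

53°

279 + 180 = 459 → 459 − 360 = 99°   (complement)
99 + 120 = 219°   (triadic ↑)
219 − 90 = 129°   (square ↓)
129 + 214 = 343°   (split-comp 34° ↑)
343 + 90 = 433 → 433 − 360 = 73°   (square ↑)
73 − 20 = 53°   (analog 20° ↓)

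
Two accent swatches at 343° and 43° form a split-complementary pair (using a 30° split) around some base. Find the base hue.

193°

The accents sit 30° either side of the complement, so the complement is their short-arc midpoint on the wheel.
Short-arc midpoint of 343° and 43°: 13°.
Base is 180° from the complement: 13 − 180 = -167 → -167 + 360 = 193°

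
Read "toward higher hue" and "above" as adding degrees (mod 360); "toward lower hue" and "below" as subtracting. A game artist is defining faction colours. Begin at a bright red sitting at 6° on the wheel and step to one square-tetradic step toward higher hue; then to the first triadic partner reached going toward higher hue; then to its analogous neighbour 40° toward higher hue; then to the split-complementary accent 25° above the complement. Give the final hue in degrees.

+90° (square ↑): 6 + 90 = 96°
+120° (triadic ↑): 96 + 120 = 216°
+40° (analog 40° ↑): 216 + 40 = 256°
+205° (split-comp 25° ↑): 256 + 205 = 461 → 461 − 360 = 101°

101°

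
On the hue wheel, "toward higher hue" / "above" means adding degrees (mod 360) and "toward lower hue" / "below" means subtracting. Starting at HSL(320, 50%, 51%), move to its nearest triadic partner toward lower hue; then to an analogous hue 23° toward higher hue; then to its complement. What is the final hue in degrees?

triadic ↓ −120°: 320 − 120 = 200°
analog 23° ↑ +23°: 200 + 23 = 223°
complement +180°: 223 + 180 = 403 → 403 − 360 = 43°

43°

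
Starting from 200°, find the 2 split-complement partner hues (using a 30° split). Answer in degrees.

Complement of 200°: 200 + 180 = 380 → 380 − 360 = 20°
20 − 30 = -10 → -10 + 360 = 350°
20 + 30 = 50°

350° and 50°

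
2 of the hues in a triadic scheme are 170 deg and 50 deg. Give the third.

290°

A triad places three hues 120° apart.
The full set through 50° is {50°, 170°, 290°}.
Given {50°, 170°}, the missing hue is 290°.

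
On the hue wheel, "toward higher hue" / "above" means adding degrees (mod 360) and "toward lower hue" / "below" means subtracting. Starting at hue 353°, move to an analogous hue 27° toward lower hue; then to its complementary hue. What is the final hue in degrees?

analog 27° ↓ −27°: 353 − 27 = 326°
complement +180°: 326 + 180 = 506 → 506 − 360 = 146°

146°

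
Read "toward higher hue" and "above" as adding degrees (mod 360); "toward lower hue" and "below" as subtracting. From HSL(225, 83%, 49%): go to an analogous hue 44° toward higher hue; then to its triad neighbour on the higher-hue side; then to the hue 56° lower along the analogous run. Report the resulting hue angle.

analog 44° ↑ +44°: 225 + 44 = 269°
triadic ↑ +120°: 269 + 120 = 389 → 389 − 360 = 29°
analog 56° ↓ −56°: 29 − 56 = -27 → -27 + 360 = 333°

333°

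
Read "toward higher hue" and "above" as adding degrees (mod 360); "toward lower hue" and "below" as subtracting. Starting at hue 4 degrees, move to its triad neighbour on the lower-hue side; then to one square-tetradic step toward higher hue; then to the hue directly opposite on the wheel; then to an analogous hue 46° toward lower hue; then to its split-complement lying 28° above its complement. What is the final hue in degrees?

316°

4 − 120 = -116 → -116 + 360 = 244°   (triadic ↓)
244 + 90 = 334°   (square ↑)
334 + 180 = 514 → 514 − 360 = 154°   (complement)
154 − 46 = 108°   (analog 46° ↓)
108 + 208 = 316°   (split-comp 28° ↑)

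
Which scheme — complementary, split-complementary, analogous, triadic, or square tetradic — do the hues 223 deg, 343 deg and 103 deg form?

triadic

Sort the hues: 103°, 223°, 343°.
Successive gaps around the wheel: 120°, 120°, 120°.
Three hues equally spaced 120° apart form a triad.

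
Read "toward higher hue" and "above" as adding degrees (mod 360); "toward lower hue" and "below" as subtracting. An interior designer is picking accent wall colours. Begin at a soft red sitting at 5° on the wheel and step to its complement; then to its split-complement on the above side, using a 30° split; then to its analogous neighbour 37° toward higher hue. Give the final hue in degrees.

72°

complement +180°: 5 + 180 = 185°
split-comp 30° ↑ +210°: 185 + 210 = 395 → 395 − 360 = 35°
analog 37° ↑ +37°: 35 + 37 = 72°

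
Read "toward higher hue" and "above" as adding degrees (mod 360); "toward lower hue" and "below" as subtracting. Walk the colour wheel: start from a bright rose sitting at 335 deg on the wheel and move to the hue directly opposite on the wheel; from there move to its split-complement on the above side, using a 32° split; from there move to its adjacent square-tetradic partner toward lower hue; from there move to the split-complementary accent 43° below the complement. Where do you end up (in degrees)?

54°

335 + 180 = 515 → 515 − 360 = 155°   (complement)
155 + 212 = 367 → 367 − 360 = 7°   (split-comp 32° ↑)
7 − 90 = -83 → -83 + 360 = 277°   (square ↓)
277 + 137 = 414 → 414 − 360 = 54°   (split-comp 43° ↓)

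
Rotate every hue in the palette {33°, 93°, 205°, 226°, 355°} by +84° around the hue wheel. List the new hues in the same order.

33 + 84 = 117°
93 + 84 = 177°
205 + 84 = 289°
226 + 84 = 310°
355 + 84 = 439 → 439 − 360 = 79°

117°, 177°, 289°, 310°, 79°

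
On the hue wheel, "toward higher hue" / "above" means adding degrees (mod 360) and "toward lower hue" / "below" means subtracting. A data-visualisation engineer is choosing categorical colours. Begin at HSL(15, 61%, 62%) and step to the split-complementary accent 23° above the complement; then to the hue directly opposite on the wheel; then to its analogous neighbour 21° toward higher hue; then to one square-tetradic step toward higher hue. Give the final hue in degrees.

split-comp 23° ↑ +203°: 15 + 203 = 218°
complement +180°: 218 + 180 = 398 → 398 − 360 = 38°
analog 21° ↑ +21°: 38 + 21 = 59°
square ↑ +90°: 59 + 90 = 149°

149°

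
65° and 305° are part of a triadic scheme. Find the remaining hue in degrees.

185°

A triad places three hues 120° apart.
The full set through 65° is {65°, 185°, 305°}.
Given {65°, 305°}, the missing hue is 185°.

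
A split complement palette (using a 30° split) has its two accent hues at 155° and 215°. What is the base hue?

5°

The accents sit 30° either side of the complement, so the complement is their short-arc midpoint on the wheel.
Short-arc midpoint of 155° and 215°: 185°.
Base is 180° from the complement: 185 − 180 = 5°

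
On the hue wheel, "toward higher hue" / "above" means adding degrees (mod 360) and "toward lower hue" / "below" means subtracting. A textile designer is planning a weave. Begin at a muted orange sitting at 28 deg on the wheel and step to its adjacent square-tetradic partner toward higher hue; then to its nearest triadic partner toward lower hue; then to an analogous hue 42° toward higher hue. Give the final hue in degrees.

28 + 90 = 118°   (square ↑)
118 − 120 = -2 → -2 + 360 = 358°   (triadic ↓)
358 + 42 = 400 → 400 − 360 = 40°   (analog 42° ↑)

40°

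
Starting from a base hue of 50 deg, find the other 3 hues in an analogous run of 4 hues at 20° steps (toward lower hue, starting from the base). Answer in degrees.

30°, 10° and 350°

50 − 20 = 30°
50 − 40 = 10°
50 − 60 = -10 → -10 + 360 = 350°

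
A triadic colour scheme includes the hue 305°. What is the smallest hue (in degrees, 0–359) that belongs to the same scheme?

65°

A triad places three hues 120° apart.
The full set through 305° is {65°, 185°, 305°}.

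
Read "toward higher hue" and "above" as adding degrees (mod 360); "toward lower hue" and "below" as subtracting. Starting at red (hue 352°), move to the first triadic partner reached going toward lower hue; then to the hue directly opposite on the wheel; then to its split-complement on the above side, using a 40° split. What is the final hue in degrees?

−120° (triadic ↓): 352 − 120 = 232°
+180° (complement): 232 + 180 = 412 → 412 − 360 = 52°
+220° (split-comp 40° ↑): 52 + 220 = 272°

272°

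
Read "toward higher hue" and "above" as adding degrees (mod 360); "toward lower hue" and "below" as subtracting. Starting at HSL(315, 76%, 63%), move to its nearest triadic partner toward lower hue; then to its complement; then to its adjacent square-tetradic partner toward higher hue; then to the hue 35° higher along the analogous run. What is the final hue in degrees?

140°

triadic ↓ −120°: 315 − 120 = 195°
complement +180°: 195 + 180 = 375 → 375 − 360 = 15°
square ↑ +90°: 15 + 90 = 105°
analog 35° ↑ +35°: 105 + 35 = 140°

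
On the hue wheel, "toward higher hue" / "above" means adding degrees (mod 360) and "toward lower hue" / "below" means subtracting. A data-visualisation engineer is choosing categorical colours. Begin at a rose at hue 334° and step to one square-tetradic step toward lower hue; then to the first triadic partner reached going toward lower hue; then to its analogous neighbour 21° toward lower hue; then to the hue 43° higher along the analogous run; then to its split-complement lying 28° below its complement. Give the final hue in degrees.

298°

334 − 90 = 244°   (square ↓)
244 − 120 = 124°   (triadic ↓)
124 − 21 = 103°   (analog 21° ↓)
103 + 43 = 146°   (analog 43° ↑)
146 + 152 = 298°   (split-comp 28° ↓)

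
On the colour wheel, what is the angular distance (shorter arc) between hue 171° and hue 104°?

|171 − 104| = 67.
67 ≤ 180, so the shorter arc is 67°.

67°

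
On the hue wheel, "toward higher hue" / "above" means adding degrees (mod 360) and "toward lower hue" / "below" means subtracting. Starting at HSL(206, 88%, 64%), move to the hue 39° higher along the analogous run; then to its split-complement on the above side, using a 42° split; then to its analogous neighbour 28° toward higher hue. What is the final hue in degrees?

135°

206 + 39 = 245°   (analog 39° ↑)
245 + 222 = 467 → 467 − 360 = 107°   (split-comp 42° ↑)
107 + 28 = 135°   (analog 28° ↑)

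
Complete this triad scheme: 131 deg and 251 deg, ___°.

11°

A triad places three hues 120° apart.
The full set through 131° is {11°, 131°, 251°}.
Given {131°, 251°}, the missing hue is 11°.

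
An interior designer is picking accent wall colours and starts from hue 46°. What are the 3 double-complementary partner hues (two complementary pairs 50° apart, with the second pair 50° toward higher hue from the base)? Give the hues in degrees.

96°, 226°, and 276°

A rectangular tetradic uses two complementary pairs 50° apart: offsets 0°, 50°, 180°, 230°.
46 + 50 = 96°
46 + 180 = 226°
46 + 230 = 276°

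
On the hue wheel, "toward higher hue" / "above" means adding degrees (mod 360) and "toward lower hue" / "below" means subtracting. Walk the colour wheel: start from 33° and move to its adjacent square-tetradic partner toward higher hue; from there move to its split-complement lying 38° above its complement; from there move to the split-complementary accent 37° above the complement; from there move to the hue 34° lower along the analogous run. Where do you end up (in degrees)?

square ↑ +90°: 33 + 90 = 123°
split-comp 38° ↑ +218°: 123 + 218 = 341°
split-comp 37° ↑ +217°: 341 + 217 = 558 → 558 − 360 = 198°
analog 34° ↓ −34°: 198 − 34 = 164°

164°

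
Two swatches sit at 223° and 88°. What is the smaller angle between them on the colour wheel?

|223 − 88| = 135.
135 ≤ 180, so the shorter arc is 135°.

135°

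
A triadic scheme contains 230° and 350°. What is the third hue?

110°

A triad spaces three hues 120° apart.
The full set is {110°, 230°, 350°}.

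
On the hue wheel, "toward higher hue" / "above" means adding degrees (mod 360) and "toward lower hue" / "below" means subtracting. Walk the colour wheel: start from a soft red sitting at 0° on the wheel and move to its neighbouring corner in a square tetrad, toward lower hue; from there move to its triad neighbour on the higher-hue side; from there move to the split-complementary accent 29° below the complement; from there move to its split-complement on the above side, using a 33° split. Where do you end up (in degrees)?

square ↓ −90°: 0 − 90 = -90 → -90 + 360 = 270°
triadic ↑ +120°: 270 + 120 = 390 → 390 − 360 = 30°
split-comp 29° ↓ +151°: 30 + 151 = 181°
split-comp 33° ↑ +213°: 181 + 213 = 394 → 394 − 360 = 34°

34°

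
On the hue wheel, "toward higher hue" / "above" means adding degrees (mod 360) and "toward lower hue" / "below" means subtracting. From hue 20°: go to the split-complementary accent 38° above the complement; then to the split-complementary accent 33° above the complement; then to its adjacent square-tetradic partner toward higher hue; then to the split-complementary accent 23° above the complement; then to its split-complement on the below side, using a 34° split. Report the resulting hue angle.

170°

20 + 218 = 238°   (split-comp 38° ↑)
238 + 213 = 451 → 451 − 360 = 91°   (split-comp 33° ↑)
91 + 90 = 181°   (square ↑)
181 + 203 = 384 → 384 − 360 = 24°   (split-comp 23° ↑)
24 + 146 = 170°   (split-comp 34° ↓)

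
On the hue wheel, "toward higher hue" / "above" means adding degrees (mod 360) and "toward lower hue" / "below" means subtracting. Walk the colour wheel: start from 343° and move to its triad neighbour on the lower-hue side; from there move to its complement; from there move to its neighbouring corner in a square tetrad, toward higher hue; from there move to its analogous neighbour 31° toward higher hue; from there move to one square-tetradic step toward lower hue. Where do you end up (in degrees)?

343 − 120 = 223°   (triadic ↓)
223 + 180 = 403 → 403 − 360 = 43°   (complement)
43 + 90 = 133°   (square ↑)
133 + 31 = 164°   (analog 31° ↑)
164 − 90 = 74°   (square ↓)

74°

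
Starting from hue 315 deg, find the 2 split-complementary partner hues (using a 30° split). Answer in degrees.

105° and 165°

Split-complementary hues sit 30° either side of the complement.
Complement of 315 deg: 315 + 180 = 495 → 495 − 360 = 135°
135 − 30 = 105°
135 + 30 = 165°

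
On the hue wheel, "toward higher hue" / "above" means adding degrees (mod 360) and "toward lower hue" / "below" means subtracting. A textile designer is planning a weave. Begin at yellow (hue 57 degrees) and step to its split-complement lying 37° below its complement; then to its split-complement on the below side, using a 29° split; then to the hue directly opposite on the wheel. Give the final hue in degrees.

+143° (split-comp 37° ↓): 57 + 143 = 200°
+151° (split-comp 29° ↓): 200 + 151 = 351°
+180° (complement): 351 + 180 = 531 → 531 − 360 = 171°

171°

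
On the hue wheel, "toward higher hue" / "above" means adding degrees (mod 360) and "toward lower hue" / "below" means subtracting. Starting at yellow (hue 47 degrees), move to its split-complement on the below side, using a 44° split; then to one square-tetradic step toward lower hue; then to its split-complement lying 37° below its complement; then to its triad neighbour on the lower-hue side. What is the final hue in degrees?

116°

+136° (split-comp 44° ↓): 47 + 136 = 183°
−90° (square ↓): 183 − 90 = 93°
+143° (split-comp 37° ↓): 93 + 143 = 236°
−120° (triadic ↓): 236 − 120 = 116°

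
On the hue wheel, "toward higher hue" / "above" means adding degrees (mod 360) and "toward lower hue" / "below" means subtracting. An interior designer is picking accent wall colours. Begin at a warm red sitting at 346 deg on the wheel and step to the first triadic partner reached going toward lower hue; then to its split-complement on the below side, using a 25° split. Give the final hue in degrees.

21°

346 − 120 = 226°   (triadic ↓)
226 + 155 = 381 → 381 − 360 = 21°   (split-comp 25° ↓)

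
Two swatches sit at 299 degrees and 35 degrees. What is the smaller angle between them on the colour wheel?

96°

|299 − 35| = 264.
The shorter arc is 360 − 264 = 96°.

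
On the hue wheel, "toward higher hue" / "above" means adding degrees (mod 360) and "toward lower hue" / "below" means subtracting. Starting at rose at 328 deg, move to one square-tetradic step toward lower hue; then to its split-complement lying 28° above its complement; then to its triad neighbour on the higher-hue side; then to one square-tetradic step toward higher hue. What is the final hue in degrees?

296°

−90° (square ↓): 328 − 90 = 238°
+208° (split-comp 28° ↑): 238 + 208 = 446 → 446 − 360 = 86°
+120° (triadic ↑): 86 + 120 = 206°
+90° (square ↑): 206 + 90 = 296°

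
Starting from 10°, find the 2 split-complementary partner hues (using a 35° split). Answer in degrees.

155° and 225°

Split-complementary hues sit 35° either side of the complement.
Complement of 10°: 10 + 180 = 190°
190 − 35 = 155°
190 + 35 = 225°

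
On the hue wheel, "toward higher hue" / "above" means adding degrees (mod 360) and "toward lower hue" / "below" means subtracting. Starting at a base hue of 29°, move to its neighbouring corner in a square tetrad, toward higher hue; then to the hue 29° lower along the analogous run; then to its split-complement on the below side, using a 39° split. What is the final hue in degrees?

231°

29 + 90 = 119°   (square ↑)
119 − 29 = 90°   (analog 29° ↓)
90 + 141 = 231°   (split-comp 39° ↓)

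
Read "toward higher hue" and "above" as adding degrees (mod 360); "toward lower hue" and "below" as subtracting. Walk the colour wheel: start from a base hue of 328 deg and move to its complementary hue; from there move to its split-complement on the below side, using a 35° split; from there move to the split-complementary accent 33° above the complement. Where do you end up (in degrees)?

+180° (complement): 328 + 180 = 508 → 508 − 360 = 148°
+145° (split-comp 35° ↓): 148 + 145 = 293°
+213° (split-comp 33° ↑): 293 + 213 = 506 → 506 − 360 = 146°

146°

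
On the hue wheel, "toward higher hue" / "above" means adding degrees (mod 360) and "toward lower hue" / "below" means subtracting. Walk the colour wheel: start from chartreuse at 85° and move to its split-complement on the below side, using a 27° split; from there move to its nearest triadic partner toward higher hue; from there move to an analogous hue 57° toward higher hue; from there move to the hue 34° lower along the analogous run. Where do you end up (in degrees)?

split-comp 27° ↓ +153°: 85 + 153 = 238°
triadic ↑ +120°: 238 + 120 = 358°
analog 57° ↑ +57°: 358 + 57 = 415 → 415 − 360 = 55°
analog 34° ↓ −34°: 55 − 34 = 21°

21°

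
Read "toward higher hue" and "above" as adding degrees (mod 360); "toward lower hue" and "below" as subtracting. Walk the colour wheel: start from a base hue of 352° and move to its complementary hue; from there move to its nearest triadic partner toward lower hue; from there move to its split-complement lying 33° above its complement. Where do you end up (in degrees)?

complement +180°: 352 + 180 = 532 → 532 − 360 = 172°
triadic ↓ −120°: 172 − 120 = 52°
split-comp 33° ↑ +213°: 52 + 213 = 265°

265°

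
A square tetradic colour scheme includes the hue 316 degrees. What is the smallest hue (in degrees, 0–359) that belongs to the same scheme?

A square tetradic scheme places four hues every 90°.
The full set through 316° is {46°, 136°, 226°, 316°}.

46°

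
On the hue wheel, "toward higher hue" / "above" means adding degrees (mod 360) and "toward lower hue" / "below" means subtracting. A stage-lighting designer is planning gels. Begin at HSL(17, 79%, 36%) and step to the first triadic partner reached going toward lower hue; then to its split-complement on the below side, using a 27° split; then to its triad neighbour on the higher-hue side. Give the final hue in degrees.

triadic ↓ −120°: 17 − 120 = -103 → -103 + 360 = 257°
split-comp 27° ↓ +153°: 257 + 153 = 410 → 410 − 360 = 50°
triadic ↑ +120°: 50 + 120 = 170°

170°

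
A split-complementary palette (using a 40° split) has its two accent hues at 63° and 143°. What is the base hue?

283°

The accents sit 40° either side of the complement, so the complement is their short-arc midpoint on the wheel.
Short-arc midpoint of 63° and 143°: 103°.
Base is 180° from the complement: 103 − 180 = -77 → -77 + 360 = 283°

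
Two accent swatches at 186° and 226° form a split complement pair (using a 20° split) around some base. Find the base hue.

The accents sit 20° either side of the complement, so the complement is their short-arc midpoint on the wheel.
Short-arc midpoint of 186° and 226°: 206°.
Base is 180° from the complement: 206 − 180 = 26°

26°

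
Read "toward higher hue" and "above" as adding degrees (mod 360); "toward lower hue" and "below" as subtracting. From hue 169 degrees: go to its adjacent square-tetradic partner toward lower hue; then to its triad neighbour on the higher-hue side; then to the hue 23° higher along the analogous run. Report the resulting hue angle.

−90° (square ↓): 169 − 90 = 79°
+120° (triadic ↑): 79 + 120 = 199°
+23° (analog 23° ↑): 199 + 23 = 222°

222°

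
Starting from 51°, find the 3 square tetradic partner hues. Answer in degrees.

141°, 231°, and 321°

A square tetradic scheme places four hues every 90°.
51 + 90 = 141°
51 + 180 = 231°
51 + 270 = 321°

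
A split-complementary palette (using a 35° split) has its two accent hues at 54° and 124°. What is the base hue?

The accents sit 35° either side of the complement, so the complement is their short-arc midpoint on the wheel.
Short-arc midpoint of 54° and 124°: 89°.
Base is 180° from the complement: 89 − 180 = -91 → -91 + 360 = 269°

269°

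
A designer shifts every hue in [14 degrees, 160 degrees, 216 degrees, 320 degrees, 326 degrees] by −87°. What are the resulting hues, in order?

14 − 87 = -73 → -73 + 360 = 287°
160 − 87 = 73°
216 − 87 = 129°
320 − 87 = 233°
326 − 87 = 239°

287°, 73°, 129°, 233°, 239°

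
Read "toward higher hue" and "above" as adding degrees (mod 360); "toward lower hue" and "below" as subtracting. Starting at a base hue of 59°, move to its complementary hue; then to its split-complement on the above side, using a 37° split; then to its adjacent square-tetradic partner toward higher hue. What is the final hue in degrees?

186°

+180° (complement): 59 + 180 = 239°
+217° (split-comp 37° ↑): 239 + 217 = 456 → 456 − 360 = 96°
+90° (square ↑): 96 + 90 = 186°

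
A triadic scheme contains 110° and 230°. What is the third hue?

A triad spaces three hues 120° apart.
The full set is {110°, 230°, 350°}.

350°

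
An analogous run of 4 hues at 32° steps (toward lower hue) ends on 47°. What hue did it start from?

143°

3 steps of 32° (toward lower hue) give a net shift of −96°.
Start = end − shift: 47 + 96 = 143°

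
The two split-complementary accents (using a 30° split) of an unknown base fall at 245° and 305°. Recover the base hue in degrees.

95°

The accents sit 30° either side of the complement, so the complement is their short-arc midpoint on the wheel.
Short-arc midpoint of 245° and 305°: 275°.
Base is 180° from the complement: 275 − 180 = 95°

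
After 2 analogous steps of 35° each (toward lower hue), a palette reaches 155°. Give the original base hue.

225°

2 steps of 35° (toward lower hue) give a net shift of −70°.
Start = end − shift: 155 + 70 = 225°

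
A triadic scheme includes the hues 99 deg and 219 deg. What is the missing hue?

339°

A triad places three hues 120° apart.
The full set through 99° is {99°, 219°, 339°}.
Given {99°, 219°}, the missing hue is 339°.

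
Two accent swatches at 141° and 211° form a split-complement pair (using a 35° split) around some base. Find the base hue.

356°

The accents sit 35° either side of the complement, so the complement is their short-arc midpoint on the wheel.
Short-arc midpoint of 141° and 211°: 176°.
Base is 180° from the complement: 176 − 180 = -4 → -4 + 360 = 356°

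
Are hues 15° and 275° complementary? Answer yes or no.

Angular distance: |15 − 275| = 260; shorter arc = 360 − 260 = 100°.
Complementary requires 180°.

no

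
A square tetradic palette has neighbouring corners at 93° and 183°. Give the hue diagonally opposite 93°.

A square tetradic scheme places four hues 90° apart; opposite corners are 180° apart.
93 + 180 = 273°

273°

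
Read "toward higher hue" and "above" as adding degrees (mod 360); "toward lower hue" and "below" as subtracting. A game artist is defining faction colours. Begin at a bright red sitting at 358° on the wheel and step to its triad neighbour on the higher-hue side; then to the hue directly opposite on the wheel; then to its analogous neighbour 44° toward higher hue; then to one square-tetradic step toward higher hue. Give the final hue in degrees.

358 + 120 = 478 → 478 − 360 = 118°   (triadic ↑)
118 + 180 = 298°   (complement)
298 + 44 = 342°   (analog 44° ↑)
342 + 90 = 432 → 432 − 360 = 72°   (square ↑)

72°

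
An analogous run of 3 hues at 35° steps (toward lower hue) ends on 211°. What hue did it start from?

281°

2 steps of 35° (toward lower hue) give a net shift of −70°.
Start = end − shift: 211 + 70 = 281°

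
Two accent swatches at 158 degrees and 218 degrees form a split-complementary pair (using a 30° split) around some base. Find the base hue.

The accents sit 30° either side of the complement, so the complement is their short-arc midpoint on the wheel.
Short-arc midpoint of 158° and 218°: 188°.
Base is 180° from the complement: 188 − 180 = 8°

8°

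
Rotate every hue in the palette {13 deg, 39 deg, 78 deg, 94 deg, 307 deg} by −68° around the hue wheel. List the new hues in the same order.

13 − 68 = -55 → -55 + 360 = 305°
39 − 68 = -29 → -29 + 360 = 331°
78 − 68 = 10°
94 − 68 = 26°
307 − 68 = 239°

305°, 331°, 10°, 26°, 239°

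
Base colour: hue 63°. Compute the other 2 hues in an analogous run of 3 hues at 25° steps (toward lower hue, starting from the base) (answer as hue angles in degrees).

Analogous hues sit every 25° along the wheel.
63 − 25 = 38°
63 − 50 = 13°

38° and 13°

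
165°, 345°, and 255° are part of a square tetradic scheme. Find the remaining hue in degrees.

75°

A square tetradic scheme places four hues every 90°.
The full set through 165° is {75°, 165°, 255°, 345°}.
Given {165°, 255°, 345°}, the missing hue is 75°.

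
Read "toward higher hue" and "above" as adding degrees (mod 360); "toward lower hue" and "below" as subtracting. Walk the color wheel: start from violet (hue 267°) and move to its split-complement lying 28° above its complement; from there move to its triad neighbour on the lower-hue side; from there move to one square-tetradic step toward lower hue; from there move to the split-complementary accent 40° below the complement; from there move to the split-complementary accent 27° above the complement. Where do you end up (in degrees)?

252°

split-comp 28° ↑ +208°: 267 + 208 = 475 → 475 − 360 = 115°
triadic ↓ −120°: 115 − 120 = -5 → -5 + 360 = 355°
square ↓ −90°: 355 − 90 = 265°
split-comp 40° ↓ +140°: 265 + 140 = 405 → 405 − 360 = 45°
split-comp 27° ↑ +207°: 45 + 207 = 252°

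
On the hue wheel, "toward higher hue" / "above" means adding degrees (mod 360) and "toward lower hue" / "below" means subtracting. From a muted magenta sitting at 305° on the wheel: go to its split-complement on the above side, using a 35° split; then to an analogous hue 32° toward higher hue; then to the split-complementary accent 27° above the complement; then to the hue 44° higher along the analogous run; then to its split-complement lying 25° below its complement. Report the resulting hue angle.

238°

+215° (split-comp 35° ↑): 305 + 215 = 520 → 520 − 360 = 160°
+32° (analog 32° ↑): 160 + 32 = 192°
+207° (split-comp 27° ↑): 192 + 207 = 399 → 399 − 360 = 39°
+44° (analog 44° ↑): 39 + 44 = 83°
+155° (split-comp 25° ↓): 83 + 155 = 238°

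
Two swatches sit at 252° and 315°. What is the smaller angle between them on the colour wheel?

|252 − 315| = 63.
63 ≤ 180, so the shorter arc is 63°.

63°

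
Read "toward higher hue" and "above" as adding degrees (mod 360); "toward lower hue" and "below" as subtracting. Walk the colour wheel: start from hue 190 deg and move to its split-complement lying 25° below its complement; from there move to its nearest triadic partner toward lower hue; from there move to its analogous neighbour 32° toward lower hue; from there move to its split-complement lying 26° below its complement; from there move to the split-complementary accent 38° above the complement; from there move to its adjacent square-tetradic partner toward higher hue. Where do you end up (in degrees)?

295°

split-comp 25° ↓ +155°: 190 + 155 = 345°
triadic ↓ −120°: 345 − 120 = 225°
analog 32° ↓ −32°: 225 − 32 = 193°
split-comp 26° ↓ +154°: 193 + 154 = 347°
split-comp 38° ↑ +218°: 347 + 218 = 565 → 565 − 360 = 205°
square ↑ +90°: 205 + 90 = 295°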